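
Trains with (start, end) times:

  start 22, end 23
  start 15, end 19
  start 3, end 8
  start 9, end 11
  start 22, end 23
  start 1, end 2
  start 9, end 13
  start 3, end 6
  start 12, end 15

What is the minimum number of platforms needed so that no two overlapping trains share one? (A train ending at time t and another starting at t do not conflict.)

2

Events (time:±→running): 1:+→1 2:-→0 3:+→1 3:+→2 … peak 2.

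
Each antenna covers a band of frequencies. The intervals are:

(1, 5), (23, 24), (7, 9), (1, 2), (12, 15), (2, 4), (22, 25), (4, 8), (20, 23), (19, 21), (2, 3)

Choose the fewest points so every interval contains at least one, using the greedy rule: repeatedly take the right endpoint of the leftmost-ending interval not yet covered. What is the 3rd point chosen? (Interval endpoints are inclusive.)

Process intervals by earliest right end; each time one isn't hit yet, stab at its right endpoint.
By right end: [1,2]  [2,3]  [2,4]  [1,5]  [4,8]  [7,9]  [12,15]  [19,21]  [20,23]  [23,24]  [22,25]
[1,2] uncovered → point at 2; [4,8] uncovered → point at 8; [12,15] uncovered → point at 15; [19,21] uncovered → point at 21; [23,24] uncovered → point at 24.
Points: 2, 8, 15, 21, 24 (5 total).

15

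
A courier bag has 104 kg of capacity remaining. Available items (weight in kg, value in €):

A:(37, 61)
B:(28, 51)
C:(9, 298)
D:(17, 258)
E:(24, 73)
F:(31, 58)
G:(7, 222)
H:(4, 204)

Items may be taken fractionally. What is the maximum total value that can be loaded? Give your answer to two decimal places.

Ratios (sorted): H 51.00, C 33.11, G 31.71, D 15.18, E 3.04, F 1.87, B 1.82, A 1.65
take H (4 @ 204); take C (9 @ 298); take G (7 @ 222); take D (17 @ 258); take E (24 @ 73); take F (31 @ 58); take 12/28 of B → 21.86. Capacity used 104/104.
Total value = 1134.86

1134.86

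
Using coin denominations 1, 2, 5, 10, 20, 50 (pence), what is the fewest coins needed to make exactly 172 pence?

5

Use the largest denomination that fits, subtract, and repeat.
172 = 3×50 + 1×20 + 1×2
Total coins = 3 + 1 + 1 = 5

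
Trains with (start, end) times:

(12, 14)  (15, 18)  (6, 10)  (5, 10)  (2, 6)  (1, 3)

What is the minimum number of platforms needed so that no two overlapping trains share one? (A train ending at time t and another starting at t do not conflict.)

Events (time:±→running): 1:+→1 2:+→2 … peak 2.

2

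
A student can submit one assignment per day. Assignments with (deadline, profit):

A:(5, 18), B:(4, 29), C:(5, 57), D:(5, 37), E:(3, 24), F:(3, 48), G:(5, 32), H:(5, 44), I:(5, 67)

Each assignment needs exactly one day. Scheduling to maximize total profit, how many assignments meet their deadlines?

5

Take jobs in profit order; each goes to the latest open slot no later than its deadline.
By profit: I(d5,67), C(d5,57), F(d3,48), H(d5,44), D(d5,37), G(d5,32), B(d4,29), E(d3,24), A(d5,18)
I→slot 5; C→slot 4; F→slot 3; H→slot 2; D→slot 1; G skipped; B skipped; E skipped; A skipped.
5 of 9 scheduled.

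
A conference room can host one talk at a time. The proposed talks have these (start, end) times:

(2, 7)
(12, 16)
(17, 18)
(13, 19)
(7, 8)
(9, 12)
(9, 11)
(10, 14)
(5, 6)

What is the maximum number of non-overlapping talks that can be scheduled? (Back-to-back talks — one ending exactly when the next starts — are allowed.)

5

Sorted by end: (5,6)  (2,7)  (7,8)  (9,11)  (9,12)  (10,14)  (12,16)  (17,18)  (13,19)
take (5,6); take (7,8); take (9,11); take (12,16); take (17,18).
Selected 5 talks.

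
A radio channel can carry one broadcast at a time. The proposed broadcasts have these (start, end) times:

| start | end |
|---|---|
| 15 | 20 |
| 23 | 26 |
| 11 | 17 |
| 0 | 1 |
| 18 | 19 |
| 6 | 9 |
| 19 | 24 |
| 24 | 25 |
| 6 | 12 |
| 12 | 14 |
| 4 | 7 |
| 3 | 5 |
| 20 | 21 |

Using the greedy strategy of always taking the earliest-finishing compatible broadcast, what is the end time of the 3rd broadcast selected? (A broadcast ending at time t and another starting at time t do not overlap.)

Greedy by earliest finish: after sorting by end time, pick each interval compatible with the last pick.
Sorted by end: (0,1)  (3,5)  (4,7)  (6,9)  (6,12)  (12,14)  (11,17)  (18,19)  (15,20)  (20,21)  (19,24)  (24,25)  (23,26)
take (0,1); take (3,5); take (6,9); skip (6,12); take (12,14); skip (11,17); take (18,19); take (20,21); take (24,25); skip (23,26).
Selected: (0,1) (3,5) (6,9) (12,14) (18,19) (20,21) (24,25)

9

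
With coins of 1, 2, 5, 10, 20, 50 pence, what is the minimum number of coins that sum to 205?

Greedy: take as many of the largest coin as possible, then repeat with the remainder.
205 = 4×50 + 1×5
Total coins = 4 + 1 = 5

5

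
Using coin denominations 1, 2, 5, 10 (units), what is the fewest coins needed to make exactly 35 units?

4

Greedy: take as many of the largest coin as possible, then repeat with the remainder.
35 = 3×10 + 1×5
Total coins = 3 + 1 = 4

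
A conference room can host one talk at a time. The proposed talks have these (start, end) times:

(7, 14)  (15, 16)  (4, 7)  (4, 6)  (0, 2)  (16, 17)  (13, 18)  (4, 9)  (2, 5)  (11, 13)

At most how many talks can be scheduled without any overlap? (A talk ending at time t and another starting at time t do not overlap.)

5

By end time: (0,2), (2,5), (4,6), (4,7), (4,9), (11,13), (7,14), (15,16), (16,17), (13,18).
Pick (0,2); next start ≥ 2 → (2,5); next start ≥ 5 → (11,13); next start ≥ 13 → (15,16); next start ≥ 16 → (16,17).
Selected 5 talks.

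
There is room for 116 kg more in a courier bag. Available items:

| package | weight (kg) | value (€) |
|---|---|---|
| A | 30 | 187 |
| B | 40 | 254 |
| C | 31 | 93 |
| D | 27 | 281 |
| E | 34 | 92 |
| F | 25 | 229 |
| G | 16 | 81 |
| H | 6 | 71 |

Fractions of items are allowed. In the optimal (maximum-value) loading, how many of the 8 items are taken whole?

Sort by value per unit weight and fill in that order.
Order: H (71/6=11.83) > D (281/27=10.41) > F (229/25=9.16) > B (254/40=6.35) > A (187/30=6.23) > G (81/16=5.06) > C (93/31=3.00) > E (92/34=2.71)
Fill: take H (6 @ 71) → take D (27 @ 281) → take F (25 @ 229) → take B (40 @ 254) → take 18/30 of A → 112.20; 116/116 used.
4 item(s) taken whole; one partial (take 18/30 of A).

4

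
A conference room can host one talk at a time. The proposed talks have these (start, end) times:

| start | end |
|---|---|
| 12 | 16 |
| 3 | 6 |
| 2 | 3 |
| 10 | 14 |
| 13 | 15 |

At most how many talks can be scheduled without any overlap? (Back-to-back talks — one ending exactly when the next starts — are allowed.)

3

Sort by end time and greedily take each interval whose start is ≥ the last chosen end.
By end time: (2,3), (3,6), (10,14), (13,15), (12,16).
Pick (2,3); next start ≥ 3 → (3,6); next start ≥ 6 → (10,14).
Selected 3 talks.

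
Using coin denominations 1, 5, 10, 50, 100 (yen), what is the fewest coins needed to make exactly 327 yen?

8

327 = 3×100 + 2×10 + 1×5 + 2×1
Total coins = 3 + 2 + 1 + 2 = 8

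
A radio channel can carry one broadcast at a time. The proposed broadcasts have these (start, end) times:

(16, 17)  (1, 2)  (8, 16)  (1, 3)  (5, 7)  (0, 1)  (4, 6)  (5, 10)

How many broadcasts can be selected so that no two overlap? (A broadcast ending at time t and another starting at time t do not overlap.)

5

Greedy by earliest finish: after sorting by end time, pick each interval compatible with the last pick.
Sorted by end: (0,1)  (1,2)  (1,3)  (4,6)  (5,7)  (5,10)  (8,16)  (16,17)
take (0,1); take (1,2); take (4,6); take (8,16); take (16,17).
Selected 5 broadcasts.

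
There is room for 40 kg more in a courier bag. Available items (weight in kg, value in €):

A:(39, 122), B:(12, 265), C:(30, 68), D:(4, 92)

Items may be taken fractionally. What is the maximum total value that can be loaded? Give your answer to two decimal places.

Greedy by value/weight ratio, highest first.
Ratios (sorted): D 23.00, B 22.08, A 3.13, C 2.27
take D (4 @ 92); take B (12 @ 265); take 24/39 of A → 75.08. Capacity used 40/40.
Total value = 432.08

432.08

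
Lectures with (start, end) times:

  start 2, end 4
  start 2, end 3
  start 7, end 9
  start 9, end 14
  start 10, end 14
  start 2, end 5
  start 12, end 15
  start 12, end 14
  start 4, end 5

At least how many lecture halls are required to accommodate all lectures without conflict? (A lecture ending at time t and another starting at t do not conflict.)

Events (time:±→running): 2:+→1 2:+→2 2:+→3 3:-→2 4:-→1 4:+→2 5:-→1 5:-→0 7:+→1 9:-→0 9:+→1 10:+→2 12:+→3 12:+→4 … peak 4.

4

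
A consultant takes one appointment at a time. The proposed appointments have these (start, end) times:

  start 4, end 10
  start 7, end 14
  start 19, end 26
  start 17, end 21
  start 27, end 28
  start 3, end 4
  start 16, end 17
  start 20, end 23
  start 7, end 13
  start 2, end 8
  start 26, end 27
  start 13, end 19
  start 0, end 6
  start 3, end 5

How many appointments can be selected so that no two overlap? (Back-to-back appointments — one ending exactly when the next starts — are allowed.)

Greedy by earliest finish: after sorting by end time, pick each interval compatible with the last pick.
By end time: (3,4), (3,5), (0,6), (2,8), (4,10), (7,13), (7,14), (16,17), (13,19), (17,21), (20,23), (19,26), (26,27), (27,28).
Pick (3,4); next start ≥ 4 → (4,10); next start ≥ 10 → (16,17); next start ≥ 17 → (17,21); next start ≥ 21 → (26,27); next start ≥ 27 → (27,28).
Selected 6 appointments.

6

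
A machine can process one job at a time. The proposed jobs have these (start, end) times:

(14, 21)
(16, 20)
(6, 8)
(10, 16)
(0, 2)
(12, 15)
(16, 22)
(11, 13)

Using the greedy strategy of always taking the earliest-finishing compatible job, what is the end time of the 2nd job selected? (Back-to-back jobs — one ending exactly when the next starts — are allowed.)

By end time: (0,2), (6,8), (11,13), (12,15), (10,16), (16,20), (14,21), (16,22).
Pick (0,2); next start ≥ 2 → (6,8); next start ≥ 8 → (11,13); next start ≥ 13 → (16,20).
Selected: (0,2) (6,8) (11,13) (16,20)

8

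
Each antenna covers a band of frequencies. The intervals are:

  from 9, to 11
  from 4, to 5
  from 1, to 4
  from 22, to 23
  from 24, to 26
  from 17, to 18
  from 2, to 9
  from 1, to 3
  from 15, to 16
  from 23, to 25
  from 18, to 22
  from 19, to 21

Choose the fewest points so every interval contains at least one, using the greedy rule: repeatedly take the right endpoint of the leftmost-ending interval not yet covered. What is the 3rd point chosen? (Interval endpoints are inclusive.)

11

Sort by right endpoint; whenever an interval is uncovered, place a point at its right end.
By right end: [1,3]  [1,4]  [4,5]  [2,9]  [9,11]  [15,16]  [17,18]  [19,21]  [18,22]  [22,23]  [23,25]  [24,26]
[1,3] uncovered → point at 3; [4,5] uncovered → point at 5; [9,11] uncovered → point at 11; [15,16] uncovered → point at 16; [17,18] uncovered → point at 18; [19,21] uncovered → point at 21; [22,23] uncovered → point at 23; [24,26] uncovered → point at 26.
Points: 3, 5, 11, 16, 18, 21, 23, 26 (8 total).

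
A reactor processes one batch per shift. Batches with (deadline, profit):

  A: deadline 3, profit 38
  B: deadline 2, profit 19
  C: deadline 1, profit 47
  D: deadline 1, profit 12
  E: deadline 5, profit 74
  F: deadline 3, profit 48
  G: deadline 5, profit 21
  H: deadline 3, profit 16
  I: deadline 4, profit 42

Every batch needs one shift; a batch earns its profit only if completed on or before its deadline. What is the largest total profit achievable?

249

Take jobs in profit order; each goes to the latest open slot no later than its deadline.
Profit order: E=74 F=48 C=47 I=42 A=38 G=21 B=19 H=16 D=12
Assign: E→slot 5, F→slot 3, C→slot 1, I→slot 4, A→slot 2, G skipped, B skipped, H skipped, D skipped.
Slots: [1:C] [2:A] [3:F] [4:I] [5:E]
Profit = 47 + 38 + 48 + 42 + 74 = 249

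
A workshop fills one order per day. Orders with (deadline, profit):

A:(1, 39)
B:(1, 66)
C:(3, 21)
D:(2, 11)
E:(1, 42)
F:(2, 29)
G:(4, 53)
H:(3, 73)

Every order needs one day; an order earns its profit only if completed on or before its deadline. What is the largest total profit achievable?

By profit: H(d3,73), B(d1,66), G(d4,53), E(d1,42), A(d1,39), F(d2,29), C(d3,21), D(d2,11)
H→slot 3; B→slot 1; G→slot 4; E skipped; A skipped; F→slot 2; C skipped; D skipped.
Profit = 66 + 29 + 73 + 53 = 221

221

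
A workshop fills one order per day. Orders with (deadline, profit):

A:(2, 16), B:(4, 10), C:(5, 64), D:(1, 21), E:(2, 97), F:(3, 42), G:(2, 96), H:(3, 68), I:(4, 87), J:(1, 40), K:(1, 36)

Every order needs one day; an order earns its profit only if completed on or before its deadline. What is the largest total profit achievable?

Sort by profit descending; place each in the latest free slot ≤ its deadline.
By profit: E(d2,97), G(d2,96), I(d4,87), H(d3,68), C(d5,64), F(d3,42), J(d1,40), K(d1,36), D(d1,21), A(d2,16), B(d4,10)
E→slot 2; G→slot 1; I→slot 4; H→slot 3; C→slot 5; F skipped; J skipped; K skipped; D skipped; A skipped; B skipped.
Profit = 96 + 97 + 68 + 87 + 64 = 412

412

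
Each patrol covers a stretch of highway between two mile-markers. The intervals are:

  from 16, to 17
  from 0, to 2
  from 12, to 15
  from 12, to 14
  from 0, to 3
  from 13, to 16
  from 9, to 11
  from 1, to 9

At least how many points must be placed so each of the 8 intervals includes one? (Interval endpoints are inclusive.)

Process intervals by earliest right end; each time one isn't hit yet, stab at its right endpoint.
Sorted: [0,2] [0,3] [1,9] [9,11] [12,14] [12,15] [13,16] [16,17]
{[0,2],[0,3],[1,9]} hit by 2; {[9,11]} hit by 11; {[12,14],[12,15],[13,16]} hit by 14; {[16,17]} hit by 17.
Points: 2, 11, 14, 17 (4 total).

4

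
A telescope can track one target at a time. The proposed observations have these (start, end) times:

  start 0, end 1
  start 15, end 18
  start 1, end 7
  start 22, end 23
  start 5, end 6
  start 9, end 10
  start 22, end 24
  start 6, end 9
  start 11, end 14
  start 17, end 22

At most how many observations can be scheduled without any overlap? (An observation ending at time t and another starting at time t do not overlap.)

Sort by end time and greedily take each interval whose start is ≥ the last chosen end.
Sorted by end: (0,1)  (5,6)  (1,7)  (6,9)  (9,10)  (11,14)  (15,18)  (17,22)  (22,23)  (22,24)
take (0,1); take (5,6); skip (1,7); take (6,9); take (9,10); take (11,14); take (15,18); skip (17,22); take (22,23).
Selected 7 observations.

7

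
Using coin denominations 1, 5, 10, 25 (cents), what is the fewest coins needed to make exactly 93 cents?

93 − 3×25→18 − 1×10→8 − 1×5→3 − 3×1→0
Total coins = 3 + 1 + 1 + 3 = 8

8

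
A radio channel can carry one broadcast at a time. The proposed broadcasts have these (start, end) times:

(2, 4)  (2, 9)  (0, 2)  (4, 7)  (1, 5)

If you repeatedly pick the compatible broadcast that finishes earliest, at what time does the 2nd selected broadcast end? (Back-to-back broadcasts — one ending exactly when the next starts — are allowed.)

4

Order by finish time; keep every interval that doesn't clash with the previous kept one.
By end time: (0,2), (2,4), (1,5), (4,7), (2,9).
Pick (0,2); next start ≥ 2 → (2,4); next start ≥ 4 → (4,7).
Selected: (0,2) (2,4) (4,7)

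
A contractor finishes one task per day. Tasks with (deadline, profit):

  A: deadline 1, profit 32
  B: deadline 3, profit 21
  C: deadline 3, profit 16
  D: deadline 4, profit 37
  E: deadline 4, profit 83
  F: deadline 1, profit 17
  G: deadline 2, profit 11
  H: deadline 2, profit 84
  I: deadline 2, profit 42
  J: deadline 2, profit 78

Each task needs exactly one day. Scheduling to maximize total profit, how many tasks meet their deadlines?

Profit order: H=84 E=83 J=78 I=42 D=37 A=32 B=21 F=17 C=16 G=11
Assign: H→slot 2, E→slot 4, J→slot 1, I skipped, D→slot 3, A skipped, B skipped, F skipped, C skipped, G skipped.
Slots: [1:J] [2:H] [3:D] [4:E]
4 of 10 scheduled.

4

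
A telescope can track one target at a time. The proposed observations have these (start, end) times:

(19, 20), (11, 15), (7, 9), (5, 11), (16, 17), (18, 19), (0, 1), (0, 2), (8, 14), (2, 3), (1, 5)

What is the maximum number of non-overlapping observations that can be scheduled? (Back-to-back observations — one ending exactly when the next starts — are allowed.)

7

Sorted by end: (0,1)  (0,2)  (2,3)  (1,5)  (7,9)  (5,11)  (8,14)  (11,15)  (16,17)  (18,19)  (19,20)
take (0,1); take (2,3); take (7,9); take (11,15); take (16,17); take (18,19); take (19,20).
Selected 7 observations.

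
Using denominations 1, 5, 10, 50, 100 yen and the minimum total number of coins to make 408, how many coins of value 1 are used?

Use the largest denomination that fits, subtract, and repeat.
408 = 4×100 + 1×5 + 3×1
Count of 1: 3

3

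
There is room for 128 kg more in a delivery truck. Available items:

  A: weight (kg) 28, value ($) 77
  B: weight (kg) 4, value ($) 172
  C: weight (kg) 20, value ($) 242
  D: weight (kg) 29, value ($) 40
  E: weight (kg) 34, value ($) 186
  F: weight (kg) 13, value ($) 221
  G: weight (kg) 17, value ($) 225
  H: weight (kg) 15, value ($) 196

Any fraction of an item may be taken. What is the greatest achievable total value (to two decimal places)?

Ratios (sorted): B 43.00, F 17.00, G 13.24, H 13.07, C 12.10, E 5.47, A 2.75, D 1.38
take B (4 @ 172); take F (13 @ 221); take G (17 @ 225); take H (15 @ 196); take C (20 @ 242); take E (34 @ 186); take 25/28 of A → 68.75. Capacity used 128/128.
Total value = 1310.75

1310.75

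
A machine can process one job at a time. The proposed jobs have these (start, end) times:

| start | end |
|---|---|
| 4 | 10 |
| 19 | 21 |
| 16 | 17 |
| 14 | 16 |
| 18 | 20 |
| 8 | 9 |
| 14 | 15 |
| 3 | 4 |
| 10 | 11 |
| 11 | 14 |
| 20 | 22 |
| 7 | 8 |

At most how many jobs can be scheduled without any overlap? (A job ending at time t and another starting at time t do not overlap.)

9

Sorted by end: (3,4)  (7,8)  (8,9)  (4,10)  (10,11)  (11,14)  (14,15)  (14,16)  (16,17)  (18,20)  (19,21)  (20,22)
take (3,4); take (7,8); take (8,9); skip (4,10); take (10,11); take (11,14); take (14,15); take (16,17); take (18,20); skip (19,21); take (20,22).
Selected 9 jobs.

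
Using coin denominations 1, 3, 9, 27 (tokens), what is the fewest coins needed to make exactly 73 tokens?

5

73 = 2×27 + 2×9 + 1×1
Total coins = 2 + 2 + 1 = 5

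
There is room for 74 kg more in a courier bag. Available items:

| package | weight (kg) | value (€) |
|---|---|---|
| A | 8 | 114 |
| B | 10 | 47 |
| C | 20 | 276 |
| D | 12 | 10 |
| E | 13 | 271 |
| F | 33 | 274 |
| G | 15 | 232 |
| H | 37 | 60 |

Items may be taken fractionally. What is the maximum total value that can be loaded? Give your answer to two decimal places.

Order: E (271/13=20.85) > G (232/15=15.47) > A (114/8=14.25) > C (276/20=13.80) > F (274/33=8.30) > B (47/10=4.70) > H (60/37=1.62) > D (10/12=0.83)
Fill: take E (13 @ 271) → take G (15 @ 232) → take A (8 @ 114) → take C (20 @ 276) → take 18/33 of F → 149.45; 74/74 used.
Total value = 1042.45

1042.45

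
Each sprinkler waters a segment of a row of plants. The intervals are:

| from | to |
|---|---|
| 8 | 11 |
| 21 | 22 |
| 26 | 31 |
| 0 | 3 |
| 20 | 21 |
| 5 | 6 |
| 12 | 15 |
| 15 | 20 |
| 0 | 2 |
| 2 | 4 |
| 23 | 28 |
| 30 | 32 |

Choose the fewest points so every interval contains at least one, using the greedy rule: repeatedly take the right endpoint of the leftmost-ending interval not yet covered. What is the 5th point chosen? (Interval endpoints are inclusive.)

21

By right end: [0,2]  [0,3]  [2,4]  [5,6]  [8,11]  [12,15]  [15,20]  [20,21]  [21,22]  [23,28]  [26,31]  [30,32]
[0,2] uncovered → point at 2; [5,6] uncovered → point at 6; [8,11] uncovered → point at 11; [12,15] uncovered → point at 15; [20,21] uncovered → point at 21; [23,28] uncovered → point at 28; [30,32] uncovered → point at 32.
Points: 2, 6, 11, 15, 21, 28, 32 (7 total).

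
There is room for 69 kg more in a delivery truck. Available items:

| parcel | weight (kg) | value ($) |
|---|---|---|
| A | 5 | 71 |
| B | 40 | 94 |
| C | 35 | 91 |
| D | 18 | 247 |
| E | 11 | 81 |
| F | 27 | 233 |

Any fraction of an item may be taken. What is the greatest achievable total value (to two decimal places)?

Greedy by value/weight ratio, highest first.
Order: A (71/5=14.20) > D (247/18=13.72) > F (233/27=8.63) > E (81/11=7.36) > C (91/35=2.60) > B (94/40=2.35)
Fill: take A (5 @ 71) → take D (18 @ 247) → take F (27 @ 233) → take E (11 @ 81) → take 8/35 of C → 20.80; 69/69 used.
Total value = 652.80

652.80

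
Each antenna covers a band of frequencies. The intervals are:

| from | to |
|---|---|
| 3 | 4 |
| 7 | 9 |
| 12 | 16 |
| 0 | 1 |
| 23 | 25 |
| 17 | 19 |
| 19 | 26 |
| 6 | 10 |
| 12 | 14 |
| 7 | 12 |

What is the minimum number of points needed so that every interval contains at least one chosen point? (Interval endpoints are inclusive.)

6

Process intervals by earliest right end; each time one isn't hit yet, stab at its right endpoint.
By right end: [0,1]  [3,4]  [7,9]  [6,10]  [7,12]  [12,14]  [12,16]  [17,19]  [23,25]  [19,26]
[0,1] uncovered → point at 1; [3,4] uncovered → point at 4; [7,9] uncovered → point at 9; [12,14] uncovered → point at 14; [17,19] uncovered → point at 19; [23,25] uncovered → point at 25.
Points: 1, 4, 9, 14, 19, 25 (6 total).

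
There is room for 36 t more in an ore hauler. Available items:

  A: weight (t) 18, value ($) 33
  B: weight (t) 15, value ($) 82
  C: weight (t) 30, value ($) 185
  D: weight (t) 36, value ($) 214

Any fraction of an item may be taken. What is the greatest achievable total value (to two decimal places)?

Sort by value per unit weight and fill in that order.
Order: C (185/30=6.17) > D (214/36=5.94) > B (82/15=5.47) > A (33/18=1.83)
Fill: take C (30 @ 185) → take 6/36 of D → 35.67; 36/36 used.
Total value = 220.67

220.67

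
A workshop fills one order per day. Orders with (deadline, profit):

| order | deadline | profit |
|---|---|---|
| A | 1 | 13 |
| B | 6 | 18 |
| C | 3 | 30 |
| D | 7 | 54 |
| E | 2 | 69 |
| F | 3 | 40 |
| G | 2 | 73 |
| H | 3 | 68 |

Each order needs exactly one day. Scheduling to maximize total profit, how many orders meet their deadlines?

5

Sort by profit descending; place each in the latest free slot ≤ its deadline.
Profit order: G=73 E=69 H=68 D=54 F=40 C=30 B=18 A=13
Assign: G→slot 2, E→slot 1, H→slot 3, D→slot 7, F skipped, C skipped, B→slot 6, A skipped.
Slots: [1:E] [2:G] [3:H] [6:B] [7:D]
5 of 8 scheduled.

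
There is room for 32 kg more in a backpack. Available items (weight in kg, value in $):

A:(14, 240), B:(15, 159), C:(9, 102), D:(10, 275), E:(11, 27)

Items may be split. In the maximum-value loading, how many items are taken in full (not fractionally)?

2

Sort by value per unit weight and fill in that order.
Ratios (sorted): D 27.50, A 17.14, C 11.33, B 10.60, E 2.45
take D (10 @ 275); take A (14 @ 240); take 8/9 of C → 90.67. Capacity used 32/32.
2 item(s) taken whole; one partial (take 8/9 of C).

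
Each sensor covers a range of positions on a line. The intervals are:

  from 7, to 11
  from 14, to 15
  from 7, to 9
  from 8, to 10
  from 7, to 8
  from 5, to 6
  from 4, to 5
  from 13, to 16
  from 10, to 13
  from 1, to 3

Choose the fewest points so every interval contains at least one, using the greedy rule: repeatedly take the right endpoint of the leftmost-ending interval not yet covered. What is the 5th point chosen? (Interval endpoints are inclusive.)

By right end: [1,3]  [4,5]  [5,6]  [7,8]  [7,9]  [8,10]  [7,11]  [10,13]  [14,15]  [13,16]
[1,3] uncovered → point at 3; [4,5] uncovered → point at 5; [7,8] uncovered → point at 8; [10,13] uncovered → point at 13; [14,15] uncovered → point at 15.
Points: 3, 5, 8, 13, 15 (5 total).

15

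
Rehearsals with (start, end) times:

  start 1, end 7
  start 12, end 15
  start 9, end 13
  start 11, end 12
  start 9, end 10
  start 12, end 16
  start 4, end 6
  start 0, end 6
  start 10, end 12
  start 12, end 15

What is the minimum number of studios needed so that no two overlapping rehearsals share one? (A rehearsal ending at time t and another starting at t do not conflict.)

4

The answer is the maximum number of intervals overlapping at any instant.
starts: [0, 1, 4, 9, 9, 10, 11, 12, 12, 12]
ends:   [6, 6, 7, 10, 12, 12, 13, 15, 15, 16]
s0→1 s1→2 s4→3 e6→2 e6→1 e7→0 s9→1 s9→2 e10→1 s10→2 s11→3 e12→2 e12→1 s12→2 s12→3 s12→4  — peak 4.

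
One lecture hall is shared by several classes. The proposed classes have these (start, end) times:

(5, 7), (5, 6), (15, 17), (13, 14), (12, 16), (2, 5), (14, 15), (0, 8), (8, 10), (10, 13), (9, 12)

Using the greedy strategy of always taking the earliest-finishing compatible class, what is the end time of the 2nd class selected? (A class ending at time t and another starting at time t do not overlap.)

By end time: (2,5), (5,6), (5,7), (0,8), (8,10), (9,12), (10,13), (13,14), (14,15), (12,16), (15,17).
Pick (2,5); next start ≥ 5 → (5,6); next start ≥ 6 → (8,10); next start ≥ 10 → (10,13); next start ≥ 13 → (13,14); next start ≥ 14 → (14,15); next start ≥ 15 → (15,17).
Selected: (2,5) (5,6) (8,10) (10,13) (13,14) (14,15) (15,17)

6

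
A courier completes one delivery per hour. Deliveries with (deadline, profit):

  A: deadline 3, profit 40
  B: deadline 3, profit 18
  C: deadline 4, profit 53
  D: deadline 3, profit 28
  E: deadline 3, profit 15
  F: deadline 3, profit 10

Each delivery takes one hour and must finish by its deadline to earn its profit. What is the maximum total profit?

Take jobs in profit order; each goes to the latest open slot no later than its deadline.
Profit order: C=53 A=40 D=28 B=18 E=15 F=10
Assign: C→slot 4, A→slot 3, D→slot 2, B→slot 1, E skipped, F skipped.
Slots: [1:B] [2:D] [3:A] [4:C]
Profit = 18 + 28 + 40 + 53 = 139

139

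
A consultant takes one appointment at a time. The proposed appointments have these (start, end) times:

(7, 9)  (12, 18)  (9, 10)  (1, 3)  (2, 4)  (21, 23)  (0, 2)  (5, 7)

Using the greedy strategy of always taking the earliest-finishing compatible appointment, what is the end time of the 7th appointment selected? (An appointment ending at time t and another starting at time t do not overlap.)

23

By end time: (0,2), (1,3), (2,4), (5,7), (7,9), (9,10), (12,18), (21,23).
Pick (0,2); next start ≥ 2 → (2,4); next start ≥ 4 → (5,7); next start ≥ 7 → (7,9); next start ≥ 9 → (9,10); next start ≥ 10 → (12,18); next start ≥ 18 → (21,23).
Selected: (0,2) (2,4) (5,7) (7,9) (9,10) (12,18) (21,23)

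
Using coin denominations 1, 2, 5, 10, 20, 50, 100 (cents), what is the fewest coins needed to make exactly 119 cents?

Use the largest denomination that fits, subtract, and repeat.
119 = 1×100 + 1×10 + 1×5 + 2×2
Total coins = 1 + 1 + 1 + 2 = 5

5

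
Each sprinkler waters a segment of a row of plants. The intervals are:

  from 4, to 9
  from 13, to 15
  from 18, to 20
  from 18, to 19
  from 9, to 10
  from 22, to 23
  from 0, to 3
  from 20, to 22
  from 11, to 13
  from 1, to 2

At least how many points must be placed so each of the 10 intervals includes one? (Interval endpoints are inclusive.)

5

Process intervals by earliest right end; each time one isn't hit yet, stab at its right endpoint.
Sorted: [1,2] [0,3] [4,9] [9,10] [11,13] [13,15] [18,19] [18,20] [20,22] [22,23]
{[1,2],[0,3]} hit by 2; {[4,9],[9,10]} hit by 9; {[11,13],[13,15]} hit by 13; {[18,19],[18,20]} hit by 19; {[20,22],[22,23]} hit by 22.
Points: 2, 9, 13, 19, 22 (5 total).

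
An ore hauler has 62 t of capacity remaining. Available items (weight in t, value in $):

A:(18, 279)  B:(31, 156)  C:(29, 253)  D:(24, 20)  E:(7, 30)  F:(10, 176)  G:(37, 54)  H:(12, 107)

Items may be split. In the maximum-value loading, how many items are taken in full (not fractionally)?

Greedy by value/weight ratio, highest first.
Ratios (sorted): F 17.60, A 15.50, H 8.92, C 8.72, B 5.03, E 4.29, G 1.46, D 0.83
take F (10 @ 176); take A (18 @ 279); take H (12 @ 107); take 22/29 of C → 191.93. Capacity used 62/62.
3 item(s) taken whole; one partial (take 22/29 of C).

3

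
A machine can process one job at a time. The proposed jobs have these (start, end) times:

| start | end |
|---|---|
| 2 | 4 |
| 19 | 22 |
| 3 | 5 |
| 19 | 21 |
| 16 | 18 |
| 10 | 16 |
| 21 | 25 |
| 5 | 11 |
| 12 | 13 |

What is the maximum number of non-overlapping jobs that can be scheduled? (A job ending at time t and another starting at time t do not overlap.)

6

Sorted by end: (2,4)  (3,5)  (5,11)  (12,13)  (10,16)  (16,18)  (19,21)  (19,22)  (21,25)
take (2,4); take (5,11); take (12,13); take (16,18); take (19,21); take (21,25).
Selected 6 jobs.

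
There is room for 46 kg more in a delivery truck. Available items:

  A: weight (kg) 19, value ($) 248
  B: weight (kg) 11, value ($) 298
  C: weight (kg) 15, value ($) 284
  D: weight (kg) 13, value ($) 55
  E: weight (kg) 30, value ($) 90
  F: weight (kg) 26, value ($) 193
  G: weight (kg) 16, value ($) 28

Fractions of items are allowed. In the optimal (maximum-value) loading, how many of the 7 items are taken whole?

3

Greedy by value/weight ratio, highest first.
Order: B (298/11=27.09) > C (284/15=18.93) > A (248/19=13.05) > F (193/26=7.42) > D (55/13=4.23) > E (90/30=3.00) > G (28/16=1.75)
Fill: take B (11 @ 298) → take C (15 @ 284) → take A (19 @ 248) → take 1/26 of F → 7.42; 46/46 used.
3 item(s) taken whole; one partial (take 1/26 of F).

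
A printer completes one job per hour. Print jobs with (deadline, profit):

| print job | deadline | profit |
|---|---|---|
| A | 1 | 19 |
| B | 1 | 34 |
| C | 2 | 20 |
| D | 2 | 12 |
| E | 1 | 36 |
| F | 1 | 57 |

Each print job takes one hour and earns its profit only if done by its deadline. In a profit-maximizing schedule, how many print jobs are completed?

2

Take jobs in profit order; each goes to the latest open slot no later than its deadline.
By profit: F(d1,57), E(d1,36), B(d1,34), C(d2,20), A(d1,19), D(d2,12)
F→slot 1; E skipped; B skipped; C→slot 2; A skipped; D skipped.
2 of 6 scheduled.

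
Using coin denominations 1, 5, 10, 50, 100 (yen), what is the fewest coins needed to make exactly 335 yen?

7

Use the largest denomination that fits, subtract, and repeat.
335 = 3×100 + 3×10 + 1×5
Total coins = 3 + 3 + 1 = 7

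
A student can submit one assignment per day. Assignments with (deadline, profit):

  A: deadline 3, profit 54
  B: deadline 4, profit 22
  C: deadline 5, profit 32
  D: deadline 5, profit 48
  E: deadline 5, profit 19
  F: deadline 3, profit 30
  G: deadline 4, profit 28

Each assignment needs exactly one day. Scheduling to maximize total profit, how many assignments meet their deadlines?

Sort by profit descending; place each in the latest free slot ≤ its deadline.
Profit order: A=54 D=48 C=32 F=30 G=28 B=22 E=19
Assign: A→slot 3, D→slot 5, C→slot 4, F→slot 2, G→slot 1, B skipped, E skipped.
Slots: [1:G] [2:F] [3:A] [4:C] [5:D]
5 of 7 scheduled.

5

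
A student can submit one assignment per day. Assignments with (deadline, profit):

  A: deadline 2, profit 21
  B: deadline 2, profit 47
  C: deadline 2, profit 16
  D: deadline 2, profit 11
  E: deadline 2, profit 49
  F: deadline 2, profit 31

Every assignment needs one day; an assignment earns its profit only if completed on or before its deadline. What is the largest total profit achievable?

96

Take jobs in profit order; each goes to the latest open slot no later than its deadline.
By profit: E(d2,49), B(d2,47), F(d2,31), A(d2,21), C(d2,16), D(d2,11)
E→slot 2; B→slot 1; F skipped; A skipped; C skipped; D skipped.
Profit = 47 + 49 = 96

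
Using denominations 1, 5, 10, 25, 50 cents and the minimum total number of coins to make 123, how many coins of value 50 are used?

2

Use the largest denomination that fits, subtract, and repeat.
123 − 2×50→23 − 2×10→3 − 3×1→0
Count of 50: 2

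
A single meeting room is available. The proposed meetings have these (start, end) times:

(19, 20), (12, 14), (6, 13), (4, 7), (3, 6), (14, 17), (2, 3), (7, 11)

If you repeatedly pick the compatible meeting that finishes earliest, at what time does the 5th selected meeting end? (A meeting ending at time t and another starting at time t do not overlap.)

Greedy by earliest finish: after sorting by end time, pick each interval compatible with the last pick.
Sorted by end: (2,3)  (3,6)  (4,7)  (7,11)  (6,13)  (12,14)  (14,17)  (19,20)
take (2,3); take (3,6); take (7,11); take (12,14); take (14,17); take (19,20).
Selected: (2,3) (3,6) (7,11) (12,14) (14,17) (19,20)

17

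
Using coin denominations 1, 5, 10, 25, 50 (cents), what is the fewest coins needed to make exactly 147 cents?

Use the largest denomination that fits, subtract, and repeat.
147 − 2×50→47 − 1×25→22 − 2×10→2 − 2×1→0
Total coins = 2 + 1 + 2 + 2 = 7

7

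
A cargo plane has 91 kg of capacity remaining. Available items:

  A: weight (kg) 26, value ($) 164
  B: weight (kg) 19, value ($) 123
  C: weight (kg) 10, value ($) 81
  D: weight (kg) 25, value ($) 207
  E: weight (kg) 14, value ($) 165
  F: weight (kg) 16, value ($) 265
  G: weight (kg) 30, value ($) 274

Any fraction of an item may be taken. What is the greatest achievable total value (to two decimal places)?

Ratios (sorted): F 16.56, E 11.79, G 9.13, D 8.28, C 8.10, B 6.47, A 6.31
take F (16 @ 265); take E (14 @ 165); take G (30 @ 274); take D (25 @ 207); take 6/10 of C → 48.60. Capacity used 91/91.
Total value = 959.60

959.60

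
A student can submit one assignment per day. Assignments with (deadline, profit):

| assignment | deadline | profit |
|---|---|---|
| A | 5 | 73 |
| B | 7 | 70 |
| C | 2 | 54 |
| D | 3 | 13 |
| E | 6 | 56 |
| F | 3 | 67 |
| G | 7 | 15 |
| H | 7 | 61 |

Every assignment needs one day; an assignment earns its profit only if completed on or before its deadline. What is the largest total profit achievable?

396

Take jobs in profit order; each goes to the latest open slot no later than its deadline.
By profit: A(d5,73), B(d7,70), F(d3,67), H(d7,61), E(d6,56), C(d2,54), G(d7,15), D(d3,13)
A→slot 5; B→slot 7; F→slot 3; H→slot 6; E→slot 4; C→slot 2; G→slot 1; D skipped.
Profit = 15 + 54 + 67 + 56 + 73 + 61 + 70 = 396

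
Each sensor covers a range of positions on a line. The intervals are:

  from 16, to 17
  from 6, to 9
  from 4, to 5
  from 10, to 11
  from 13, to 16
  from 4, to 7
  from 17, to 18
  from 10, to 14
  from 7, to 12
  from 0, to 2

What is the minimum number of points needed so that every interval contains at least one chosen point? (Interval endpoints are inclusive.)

6

By right end: [0,2]  [4,5]  [4,7]  [6,9]  [10,11]  [7,12]  [10,14]  [13,16]  [16,17]  [17,18]
[0,2] uncovered → point at 2; [4,5] uncovered → point at 5; [6,9] uncovered → point at 9; [10,11] uncovered → point at 11; [13,16] uncovered → point at 16; [17,18] uncovered → point at 18.
Points: 2, 5, 9, 11, 16, 18 (6 total).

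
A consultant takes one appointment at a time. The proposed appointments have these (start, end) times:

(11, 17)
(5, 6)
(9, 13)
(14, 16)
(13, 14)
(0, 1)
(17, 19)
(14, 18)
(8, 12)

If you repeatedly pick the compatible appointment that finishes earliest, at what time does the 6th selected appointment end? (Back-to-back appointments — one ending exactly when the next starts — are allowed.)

By end time: (0,1), (5,6), (8,12), (9,13), (13,14), (14,16), (11,17), (14,18), (17,19).
Pick (0,1); next start ≥ 1 → (5,6); next start ≥ 6 → (8,12); next start ≥ 12 → (13,14); next start ≥ 14 → (14,16); next start ≥ 16 → (17,19).
Selected: (0,1) (5,6) (8,12) (13,14) (14,16) (17,19)

19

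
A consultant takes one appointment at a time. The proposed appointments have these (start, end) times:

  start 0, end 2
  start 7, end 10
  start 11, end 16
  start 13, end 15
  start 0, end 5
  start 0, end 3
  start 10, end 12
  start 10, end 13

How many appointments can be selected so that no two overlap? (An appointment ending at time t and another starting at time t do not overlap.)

4

By end time: (0,2), (0,3), (0,5), (7,10), (10,12), (10,13), (13,15), (11,16).
Pick (0,2); next start ≥ 2 → (7,10); next start ≥ 10 → (10,12); next start ≥ 12 → (13,15).
Selected 4 appointments.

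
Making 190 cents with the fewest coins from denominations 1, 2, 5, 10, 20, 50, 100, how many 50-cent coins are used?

190 = 1×100 + 1×50 + 2×20
Count of 50: 1

1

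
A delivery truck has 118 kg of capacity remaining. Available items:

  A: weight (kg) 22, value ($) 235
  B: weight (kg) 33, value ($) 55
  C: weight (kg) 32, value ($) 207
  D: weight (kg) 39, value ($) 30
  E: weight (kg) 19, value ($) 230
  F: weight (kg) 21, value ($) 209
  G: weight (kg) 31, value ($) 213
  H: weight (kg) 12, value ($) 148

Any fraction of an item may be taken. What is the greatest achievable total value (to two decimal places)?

Sort by value per unit weight and fill in that order.
Order: H (148/12=12.33) > E (230/19=12.11) > A (235/22=10.68) > F (209/21=9.95) > G (213/31=6.87) > C (207/32=6.47) > B (55/33=1.67) > D (30/39=0.77)
Fill: take H (12 @ 148) → take E (19 @ 230) → take A (22 @ 235) → take F (21 @ 209) → take G (31 @ 213) → take 13/32 of C → 84.09; 118/118 used.
Total value = 1119.09

1119.09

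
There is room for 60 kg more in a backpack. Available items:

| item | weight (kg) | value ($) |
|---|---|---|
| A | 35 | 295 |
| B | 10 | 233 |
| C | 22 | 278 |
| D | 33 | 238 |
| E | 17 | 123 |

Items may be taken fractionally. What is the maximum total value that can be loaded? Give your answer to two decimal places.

Sort by value per unit weight and fill in that order.
Order: B (233/10=23.30) > C (278/22=12.64) > A (295/35=8.43) > E (123/17=7.24) > D (238/33=7.21)
Fill: take B (10 @ 233) → take C (22 @ 278) → take 28/35 of A → 236.00; 60/60 used.
Total value = 747.00

747.00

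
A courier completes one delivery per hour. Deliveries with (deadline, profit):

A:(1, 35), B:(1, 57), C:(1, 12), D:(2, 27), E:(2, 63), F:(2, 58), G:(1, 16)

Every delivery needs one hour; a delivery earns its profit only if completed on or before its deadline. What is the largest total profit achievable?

By profit: E(d2,63), F(d2,58), B(d1,57), A(d1,35), D(d2,27), G(d1,16), C(d1,12)
E→slot 2; F→slot 1; B skipped; A skipped; D skipped; G skipped; C skipped.
Profit = 58 + 63 = 121

121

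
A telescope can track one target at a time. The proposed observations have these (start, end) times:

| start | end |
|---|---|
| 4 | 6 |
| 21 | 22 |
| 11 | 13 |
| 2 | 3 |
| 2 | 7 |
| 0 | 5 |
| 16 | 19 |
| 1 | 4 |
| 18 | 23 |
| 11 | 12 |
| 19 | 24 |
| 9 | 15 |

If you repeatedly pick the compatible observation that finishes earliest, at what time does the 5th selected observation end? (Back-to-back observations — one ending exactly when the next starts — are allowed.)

Sorted by end: (2,3)  (1,4)  (0,5)  (4,6)  (2,7)  (11,12)  (11,13)  (9,15)  (16,19)  (21,22)  (18,23)  (19,24)
take (2,3); take (4,6); take (11,12); skip (11,13); take (16,19); take (21,22); skip (18,23).
Selected: (2,3) (4,6) (11,12) (16,19) (21,22)

22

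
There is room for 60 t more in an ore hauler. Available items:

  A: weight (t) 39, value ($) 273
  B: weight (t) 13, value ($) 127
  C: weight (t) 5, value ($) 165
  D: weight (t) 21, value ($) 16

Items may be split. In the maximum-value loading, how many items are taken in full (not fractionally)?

3

Ratios (sorted): C 33.00, B 9.77, A 7.00, D 0.76
take C (5 @ 165); take B (13 @ 127); take A (39 @ 273); take 3/21 of D → 2.29. Capacity used 60/60.
3 item(s) taken whole; one partial (take 3/21 of D).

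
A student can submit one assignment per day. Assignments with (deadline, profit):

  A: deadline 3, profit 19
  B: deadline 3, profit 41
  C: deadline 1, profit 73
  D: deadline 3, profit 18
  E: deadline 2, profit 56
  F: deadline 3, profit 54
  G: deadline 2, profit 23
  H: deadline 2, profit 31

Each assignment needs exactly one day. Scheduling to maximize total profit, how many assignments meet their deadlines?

3

Profit order: C=73 E=56 F=54 B=41 H=31 G=23 A=19 D=18
Assign: C→slot 1, E→slot 2, F→slot 3, B skipped, H skipped, G skipped, A skipped, D skipped.
Slots: [1:C] [2:E] [3:F]
3 of 8 scheduled.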